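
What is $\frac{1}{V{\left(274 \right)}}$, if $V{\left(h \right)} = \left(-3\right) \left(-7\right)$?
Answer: $\frac{1}{21} \approx 0.047619$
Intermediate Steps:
$V{\left(h \right)} = 21$
$\frac{1}{V{\left(274 \right)}} = \frac{1}{21}$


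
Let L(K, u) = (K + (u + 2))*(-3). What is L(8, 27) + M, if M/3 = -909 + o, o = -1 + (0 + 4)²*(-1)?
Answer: -2889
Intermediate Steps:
o = -17 (o = -1 + 4²*(-1) = -1 + 16*(-1) = -1 - 16 = -17)
L(K, u) = -6 - 3*K - 3*u (L(K, u) = (K + (2 + u))*(-3) = (2 + K + u)*(-3) = -6 - 3*K - 3*u)
M = -2778 (M = 3*(-909 - 17) = 3*(-926) = -2778)
L(8, 27) + M = (-6 - 3*8 - 3*27) - 2778 = (-6 - 24 - 81) - 2778 = -111 - 2778 = -2889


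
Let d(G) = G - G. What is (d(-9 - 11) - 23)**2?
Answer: 529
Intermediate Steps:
d(G) = 0
(d(-9 - 11) - 23)**2 = (0 - 23)**2 = (-23)**2 = 529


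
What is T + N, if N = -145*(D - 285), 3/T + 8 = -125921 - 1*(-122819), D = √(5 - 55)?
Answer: 128520747/3110 - 725*I*√2 ≈ 41325.0 - 1025.3*I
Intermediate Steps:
D = 5*I*√2 (D = √(-50) = 5*I*√2 ≈ 7.0711*I)
T = -3/3110 (T = 3/(-8 + (-125921 - 1*(-122819))) = 3/(-8 + (-125921 + 122819)) = 3/(-8 - 3102) = 3/(-3110) = 3*(-1/3110) = -3/3110 ≈ -0.00096463)
N = 41325 - 725*I*√2 (N = -145*(5*I*√2 - 285) = -145*(-285 + 5*I*√2) = 41325 - 725*I*√2 ≈ 41325.0 - 1025.3*I)
T + N = -3/3110 + (41325 - 725*I*√2) = 128520747/3110 - 725*I*√2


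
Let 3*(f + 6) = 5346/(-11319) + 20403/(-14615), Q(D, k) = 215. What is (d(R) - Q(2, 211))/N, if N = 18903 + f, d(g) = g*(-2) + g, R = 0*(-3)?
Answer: -1077783175/94726499712 ≈ -0.011378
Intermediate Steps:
R = 0
d(g) = -g (d(g) = -2*g + g = -g)
f = -33199623/5012945 (f = -6 + (5346/(-11319) + 20403/(-14615))/3 = -6 + (5346*(-1/11319) + 20403*(-1/14615))/3 = -6 + (-162/343 - 20403/14615)/3 = -6 + (1/3)*(-9365859/5012945) = -6 - 3121953/5012945 = -33199623/5012945 ≈ -6.6228)
N = 94726499712/5012945 (N = 18903 - 33199623/5012945 = 94726499712/5012945 ≈ 18896.)
(d(R) - Q(2, 211))/N = (-1*0 - 1*215)/(94726499712/5012945) = (0 - 215)*(5012945/94726499712) = -215*5012945/94726499712 = -1077783175/94726499712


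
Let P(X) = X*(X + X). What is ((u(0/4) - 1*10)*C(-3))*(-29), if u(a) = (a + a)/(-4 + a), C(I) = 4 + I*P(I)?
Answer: -14500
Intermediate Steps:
P(X) = 2*X**2 (P(X) = X*(2*X) = 2*X**2)
C(I) = 4 + 2*I**3 (C(I) = 4 + I*(2*I**2) = 4 + 2*I**3)
u(a) = 2*a/(-4 + a) (u(a) = (2*a)/(-4 + a) = 2*a/(-4 + a))
((u(0/4) - 1*10)*C(-3))*(-29) = ((2*(0/4)/(-4 + 0/4) - 1*10)*(4 + 2*(-3)**3))*(-29) = ((2*(0*(1/4))/(-4 + 0*(1/4)) - 10)*(4 + 2*(-27)))*(-29) = ((2*0/(-4 + 0) - 10)*(4 - 54))*(-29) = ((2*0/(-4) - 10)*(-50))*(-29) = ((2*0*(-1/4) - 10)*(-50))*(-29) = ((0 - 10)*(-50))*(-29) = -10*(-50)*(-29) = 500*(-29) = -14500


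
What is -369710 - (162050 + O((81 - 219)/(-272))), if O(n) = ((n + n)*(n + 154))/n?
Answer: -36180693/68 ≈ -5.3207e+5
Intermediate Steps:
O(n) = 308 + 2*n (O(n) = ((2*n)*(154 + n))/n = (2*n*(154 + n))/n = 308 + 2*n)
-369710 - (162050 + O((81 - 219)/(-272))) = -369710 - (162050 + (308 + 2*((81 - 219)/(-272)))) = -369710 - (162050 + (308 + 2*(-138*(-1/272)))) = -369710 - (162050 + (308 + 2*(69/136))) = -369710 - (162050 + (308 + 69/68)) = -369710 - (162050 + 21013/68) = -369710 - 1*11040413/68 = -369710 - 11040413/68 = -36180693/68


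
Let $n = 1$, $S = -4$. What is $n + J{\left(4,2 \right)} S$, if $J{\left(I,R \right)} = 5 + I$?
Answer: $-35$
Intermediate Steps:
$n + J{\left(4,2 \right)} S = 1 + \left(5 + 4\right) \left(-4\right) = 1 + 9 \left(-4\right) = 1 - 36 = -35$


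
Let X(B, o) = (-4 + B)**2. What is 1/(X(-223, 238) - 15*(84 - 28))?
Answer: 1/50689 ≈ 1.9728e-5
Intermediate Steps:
1/(X(-223, 238) - 15*(84 - 28)) = 1/((-4 - 223)**2 - 15*(84 - 28)) = 1/((-227)**2 - 15*56) = 1/(51529 - 840) = 1/50689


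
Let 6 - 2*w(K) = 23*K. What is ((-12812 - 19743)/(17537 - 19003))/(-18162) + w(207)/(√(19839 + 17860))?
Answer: -32555/26625492 - 4755*√37699/75398 ≈ -12.246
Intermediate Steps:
w(K) = 3 - 23*K/2
((-12812 - 19743)/(17537 - 19003))/(-18162) + w(207)/(√(19839 + 17860)) = ((-12812 - 19743)/(17537 - 19003))/(-18162) + (3 - 23/2*207)/(√(19839 + 17860)) = -32555/(-1466)*(-1/18162) + (3 - 4761/2)/(√37699) = -32555*(-1/1466)*(-1/18162) - 4755*√37699/75398 = (32555/1466)*(-1/18162) - 4755*√37699/75398 = -32555/26625492 - 4755*√37699/75398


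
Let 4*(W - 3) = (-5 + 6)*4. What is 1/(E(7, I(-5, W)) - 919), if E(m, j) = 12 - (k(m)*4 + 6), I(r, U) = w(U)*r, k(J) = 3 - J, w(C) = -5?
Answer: -1/897 ≈ -0.0011148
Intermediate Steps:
W = 4 (W = 3 + ((-5 + 6)*4)/4 = 3 + (1*4)/4 = 3 + (1/4)*4 = 3 + 1 = 4)
I(r, U) = -5*r
E(m, j) = -6 + 4*m (E(m, j) = 12 - ((3 - m)*4 + 6) = 12 - ((12 - 4*m) + 6) = 12 - (18 - 4*m) = 12 + (-18 + 4*m) = -6 + 4*m)
1/(E(7, I(-5, W)) - 919) = 1/((-6 + 4*7) - 919) = 1/((-6 + 28) - 919) = 1/(22 - 919) = 1/(-897) = -1/897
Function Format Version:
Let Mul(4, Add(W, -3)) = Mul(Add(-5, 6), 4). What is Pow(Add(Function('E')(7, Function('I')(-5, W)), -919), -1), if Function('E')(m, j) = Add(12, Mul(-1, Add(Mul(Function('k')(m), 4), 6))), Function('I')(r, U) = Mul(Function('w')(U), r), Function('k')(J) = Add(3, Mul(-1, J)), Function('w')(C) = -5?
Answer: Rational(-1, 897) ≈ -0.0011148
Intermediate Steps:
W = 4 (W = Add(3, Mul(Rational(1, 4), Mul(Add(-5, 6), 4))) = Add(3, Mul(Rational(1, 4), Mul(1, 4))) = Add(3, Mul(Rational(1, 4), 4)) = Add(3, 1) = 4)
Function('I')(r, U) = Mul(-5, r)
Function('E')(m, j) = Add(-6, Mul(4, m)) (Function('E')(m, j) = Add(12, Mul(-1, Add(Mul(Add(3, Mul(-1, m)), 4), 6))) = Add(12, Mul(-1, Add(Add(12, Mul(-4, m)), 6))) = Add(12, Mul(-1, Add(18, Mul(-4, m)))) = Add(12, Add(-18, Mul(4, m))) = Add(-6, Mul(4, m)))
Pow(Add(Function('E')(7, Function('I')(-5, W)), -919), -1) = Pow(Add(Add(-6, Mul(4, 7)), -919), -1) = Pow(Add(Add(-6, 28), -919), -1) = Pow(Add(22, -919), -1) = Pow(-897, -1) = Rational(-1, 897)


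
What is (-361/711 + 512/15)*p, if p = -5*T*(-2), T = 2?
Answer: 478156/711 ≈ 672.51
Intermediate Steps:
p = 20 (p = -5*2*(-2) = -10*(-2) = 20)
(-361/711 + 512/15)*p = (-361/711 + 512/15)*20 = (119539/3555)*20 = 478156/711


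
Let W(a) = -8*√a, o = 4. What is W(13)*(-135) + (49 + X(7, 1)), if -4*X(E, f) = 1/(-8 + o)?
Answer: 785/16 + 1080*√13 ≈ 3943.1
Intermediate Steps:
X(E, f) = 1/16 (X(E, f) = -1/(4*(-8 + 4)) = -¼/(-4) = -¼*(-¼) = 1/16)
W(13)*(-135) + (49 + X(7, 1)) = -8*√13*(-135) + (49 + 1/16) = 1080*√13 + 785/16 = 785/16 + 1080*√13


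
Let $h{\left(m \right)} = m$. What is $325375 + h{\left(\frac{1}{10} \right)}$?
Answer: $\frac{3253751}{10} \approx 3.2538 \cdot 10^{5}$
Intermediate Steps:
$325375 + h{\left(\frac{1}{10} \right)} = 325375 + \frac{1}{10} = \frac{3253751}{10}$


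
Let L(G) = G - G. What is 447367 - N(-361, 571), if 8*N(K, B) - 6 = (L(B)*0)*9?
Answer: 1789465/4 ≈ 4.4737e+5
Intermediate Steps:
L(G) = 0
N(K, B) = 3/4 (N(K, B) = 3/4 + ((0*0)*9)/8 = 3/4 + (0*9)/8 = 3/4 + (1/8)*0 = 3/4 + 0 = 3/4)
447367 - N(-361, 571) = 447367 - 1*3/4 = 447367 - 3/4 = 1789465/4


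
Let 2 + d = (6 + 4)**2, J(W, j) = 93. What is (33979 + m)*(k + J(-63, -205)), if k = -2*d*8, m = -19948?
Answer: -20695725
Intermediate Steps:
d = 98 (d = -2 + (6 + 4)**2 = -2 + 10**2 = -2 + 100 = 98)
k = -1568 (k = -2*98*8 = -196*8 = -1568)
(33979 + m)*(k + J(-63, -205)) = (33979 - 19948)*(-1568 + 93) = 14031*(-1475) = -20695725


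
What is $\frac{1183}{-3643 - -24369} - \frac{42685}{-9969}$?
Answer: $\frac{896482637}{206617494} \approx 4.3389$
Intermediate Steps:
$\frac{1183}{-3643 - -24369} - \frac{42685}{-9969} = \frac{1183}{-3643 + 24369} - - \frac{42685}{9969} = \frac{1183}{20726} + \frac{42685}{9969} = \frac{896482637}{206617494}$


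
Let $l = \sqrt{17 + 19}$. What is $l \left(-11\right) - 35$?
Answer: $-101$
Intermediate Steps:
$l = 6$ ($l = \sqrt{36} = 6$)
$l \left(-11\right) - 35 = 6 \left(-11\right) - 35 = -66 - 35 = -101$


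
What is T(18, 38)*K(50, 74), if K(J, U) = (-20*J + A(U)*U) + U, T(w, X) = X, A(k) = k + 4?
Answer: 184148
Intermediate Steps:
A(k) = 4 + k
K(J, U) = U - 20*J + U*(4 + U) (K(J, U) = (-20*J + (4 + U)*U) + U = (-20*J + U*(4 + U)) + U = U - 20*J + U*(4 + U))
T(18, 38)*K(50, 74) = 38*(74 - 20*50 + 74*(4 + 74)) = 38*(74 - 1000 + 74*78) = 38*(74 - 1000 + 5772) = 38*4846 = 184148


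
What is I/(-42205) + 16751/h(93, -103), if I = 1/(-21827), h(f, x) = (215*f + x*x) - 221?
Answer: 670920182616/1216916474735 ≈ 0.55133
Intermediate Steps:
h(f, x) = -221 + x² + 215*f (h(f, x) = (215*f + x²) - 221 = (x² + 215*f) - 221 = -221 + x² + 215*f)
I = -1/21827 ≈ -4.5815e-5
I/(-42205) + 16751/h(93, -103) = -1/21827/(-42205) + 16751/(-221 + (-103)² + 215*93) = -1/21827*(-1/42205) + 16751/(-221 + 10609 + 19995) = 1/921208535 + 16751/30383 = 670920182616/1216916474735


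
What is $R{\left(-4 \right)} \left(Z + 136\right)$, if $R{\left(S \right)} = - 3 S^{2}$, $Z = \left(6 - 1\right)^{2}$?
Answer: $-7728$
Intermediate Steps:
$Z = 25$ ($Z = 5^{2} = 25$)
$R{\left(-4 \right)} \left(Z + 136\right) = - 3 \left(-4\right)^{2} \left(25 + 136\right) = \left(-3\right) 16 \cdot 161 = \left(-48\right) 161 = -7728$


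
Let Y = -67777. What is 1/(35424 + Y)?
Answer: -1/32353 ≈ -3.0909e-5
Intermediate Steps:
1/(35424 + Y) = 1/(35424 - 67777) = 1/(-32353) = -1/32353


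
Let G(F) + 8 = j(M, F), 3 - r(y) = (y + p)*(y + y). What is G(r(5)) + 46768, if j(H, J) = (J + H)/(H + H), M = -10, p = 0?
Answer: 935257/20 ≈ 46763.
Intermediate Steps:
j(H, J) = (H + J)/(2*H) (j(H, J) = (H + J)/((2*H)) = (H + J)*(1/(2*H)) = (H + J)/(2*H))
r(y) = 3 - 2*y² (r(y) = 3 - (y + 0)*(y + y) = 3 - y*2*y = 3 - 2*y²)
G(F) = -15/2 - F/20 (G(F) = -8 + (½)*(-10 + F)/(-10) = -8 + (½)*(-⅒)*(-10 + F) = -8 + (½ - F/20) = -15/2 - F/20)
G(r(5)) + 46768 = (-15/2 - (3 - 2*5²)/20) + 46768 = (-15/2 - (3 - 2*25)/20) + 46768 = (-15/2 - (3 - 50)/20) + 46768 = (-15/2 - 1/20*(-47)) + 46768 = (-15/2 + 47/20) + 46768 = -103/20 + 46768 = 935257/20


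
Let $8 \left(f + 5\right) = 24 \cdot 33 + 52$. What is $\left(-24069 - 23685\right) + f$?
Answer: $- \frac{95307}{2} \approx -47654.0$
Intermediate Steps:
$f = \frac{201}{2}$ ($f = -5 + \frac{24 \cdot 33 + 52}{8} = -5 + \frac{792 + 52}{8} = -5 + \frac{1}{8} \cdot 844 = -5 + \frac{211}{2} = \frac{201}{2} \approx 100.5$)
$\left(-24069 - 23685\right) + f = \left(-24069 - 23685\right) + \frac{201}{2} = -47754 + \frac{201}{2} = - \frac{95307}{2}$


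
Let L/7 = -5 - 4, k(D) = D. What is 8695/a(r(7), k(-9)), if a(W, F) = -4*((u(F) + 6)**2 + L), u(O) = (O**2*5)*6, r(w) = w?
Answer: -8695/23736132 ≈ -0.00036632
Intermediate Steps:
L = -63 (L = 7*(-5 - 4) = 7*(-9) = -63)
u(O) = 30*O**2 (u(O) = (5*O**2)*6 = 30*O**2)
a(W, F) = 252 - 4*(6 + 30*F**2)**2 (a(W, F) = -4*((30*F**2 + 6)**2 - 63) = -4*((6 + 30*F**2)**2 - 63) = -4*(-63 + (6 + 30*F**2)**2) = 252 - 4*(6 + 30*F**2)**2)
8695/a(r(7), k(-9)) = 8695/(108 - 3600*(-9)**4 - 1440*(-9)**2) = 8695/(108 - 3600*6561 - 1440*81) = 8695/(108 - 23619600 - 116640) = 8695/(-23736132) = 8695*(-1/23736132) = -8695/23736132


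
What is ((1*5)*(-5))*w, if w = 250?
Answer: -6250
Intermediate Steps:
((1*5)*(-5))*w = ((1*5)*(-5))*250 = (5*(-5))*250 = -25*250 = -6250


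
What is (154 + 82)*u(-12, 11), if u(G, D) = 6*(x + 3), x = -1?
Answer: 2832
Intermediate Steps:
u(G, D) = 12 (u(G, D) = 6*(-1 + 3) = 6*2 = 12)
(154 + 82)*u(-12, 11) = (154 + 82)*12 = 236*12 = 2832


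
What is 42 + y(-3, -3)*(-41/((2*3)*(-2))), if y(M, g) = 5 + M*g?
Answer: 539/6 ≈ 89.833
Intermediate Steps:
42 + y(-3, -3)*(-41/((2*3)*(-2))) = 42 + (5 - 3*(-3))*(-41/((2*3)*(-2))) = 42 + (5 + 9)*(-41/(6*(-2))) = 42 + 14*(-41/(-12)) = 42 + 14*(-41*(-1/12)) = 42 + 14*(41/12) = 42 + 287/6 = 539/6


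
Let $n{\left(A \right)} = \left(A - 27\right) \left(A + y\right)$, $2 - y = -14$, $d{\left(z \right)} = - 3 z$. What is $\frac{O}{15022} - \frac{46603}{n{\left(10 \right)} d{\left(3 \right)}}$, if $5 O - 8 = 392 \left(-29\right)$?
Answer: $- \frac{354554141}{29878758} \approx -11.866$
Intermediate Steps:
$y = 16$ ($y = 2 - -14 = 2 + 14 = 16$)
$n{\left(A \right)} = \left(-27 + A\right) \left(16 + A\right)$ ($n{\left(A \right)} = \left(A - 27\right) \left(A + 16\right) = \left(-27 + A\right) \left(16 + A\right)$)
$O = -2272$ ($O = \frac{8}{5} + \frac{392 \left(-29\right)}{5} = \frac{8}{5} + \frac{1}{5} \left(-11368\right) = \frac{8}{5} - \frac{11368}{5} = -2272$)
$\frac{O}{15022} - \frac{46603}{n{\left(10 \right)} d{\left(3 \right)}} = - \frac{2272}{15022} - \frac{46603}{\left(-432 + 10^{2} - 110\right) \left(\left(-3\right) 3\right)} = \left(-2272\right) \frac{1}{15022} - \frac{46603}{\left(-432 + 100 - 110\right) \left(-9\right)} = - \frac{1136}{7511} - \frac{46603}{\left(-442\right) \left(-9\right)} = - \frac{1136}{7511} - \frac{46603}{3978} = - \frac{354554141}{29878758}$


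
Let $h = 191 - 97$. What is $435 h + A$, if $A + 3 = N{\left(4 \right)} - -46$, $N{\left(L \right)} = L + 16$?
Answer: $40953$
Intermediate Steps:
$h = 94$
$N{\left(L \right)} = 16 + L$
$A = 63$ ($A = -3 + \left(\left(16 + 4\right) - -46\right) = -3 + \left(20 + 46\right) = -3 + 66 = 63$)
$435 h + A = 435 \cdot 94 + 63 = 40890 + 63 = 40953$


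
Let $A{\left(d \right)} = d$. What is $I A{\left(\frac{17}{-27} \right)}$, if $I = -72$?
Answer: $\frac{136}{3} \approx 45.333$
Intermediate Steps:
$I A{\left(\frac{17}{-27} \right)} = - 72 \frac{17}{-27} = - 72 \cdot 17 \left(- \frac{1}{27}\right) = \left(-72\right) \left(- \frac{17}{27}\right) = \frac{136}{3}$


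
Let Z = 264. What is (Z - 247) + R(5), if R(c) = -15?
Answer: 2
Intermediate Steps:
(Z - 247) + R(5) = (264 - 247) - 15 = 17 - 15 = 2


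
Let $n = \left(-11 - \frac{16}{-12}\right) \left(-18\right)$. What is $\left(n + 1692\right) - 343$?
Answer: $1523$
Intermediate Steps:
$n = 174$ ($n = \left(-11 - - \frac{4}{3}\right) \left(-18\right) = \left(-11 + \frac{4}{3}\right) \left(-18\right) = \left(- \frac{29}{3}\right) \left(-18\right) = 174$)
$\left(n + 1692\right) - 343 = \left(174 + 1692\right) - 343 = 1866 - 343 = 1523$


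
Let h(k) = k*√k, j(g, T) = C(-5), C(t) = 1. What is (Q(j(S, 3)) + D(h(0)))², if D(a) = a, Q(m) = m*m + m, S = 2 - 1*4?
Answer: 4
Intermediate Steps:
S = -2 (S = 2 - 4 = -2)
j(g, T) = 1
Q(m) = m + m² (Q(m) = m² + m = m + m²)
h(k) = k^(3/2)
(Q(j(S, 3)) + D(h(0)))² = (1*(1 + 1) + 0^(3/2))² = (1*2 + 0)² = (2 + 0)² = 2² = 4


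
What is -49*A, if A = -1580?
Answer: 77420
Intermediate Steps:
-49*A = -49*(-1580) = 77420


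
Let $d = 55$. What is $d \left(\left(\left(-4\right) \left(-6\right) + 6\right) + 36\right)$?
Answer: $3630$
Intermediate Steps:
$d \left(\left(\left(-4\right) \left(-6\right) + 6\right) + 36\right) = 55 \left(\left(\left(-4\right) \left(-6\right) + 6\right) + 36\right) = 55 \left(\left(24 + 6\right) + 36\right) = 55 \left(30 + 36\right) = 55 \cdot 66 = 3630$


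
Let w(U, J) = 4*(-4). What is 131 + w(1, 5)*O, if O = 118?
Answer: -1757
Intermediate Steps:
w(U, J) = -16
131 + w(1, 5)*O = 131 - 16*118 = 131 - 1888 = -1757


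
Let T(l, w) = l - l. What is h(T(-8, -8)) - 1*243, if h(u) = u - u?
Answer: -243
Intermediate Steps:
T(l, w) = 0
h(u) = 0
h(T(-8, -8)) - 1*243 = 0 - 1*243 = 0 - 243 = -243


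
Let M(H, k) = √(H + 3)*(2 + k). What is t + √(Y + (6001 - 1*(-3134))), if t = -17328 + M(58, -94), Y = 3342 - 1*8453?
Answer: -17328 - 92*√61 + 2*√1006 ≈ -17983.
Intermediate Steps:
M(H, k) = √(3 + H)*(2 + k)
Y = -5111 (Y = 3342 - 8453 = -5111)
t = -17328 - 92*√61 (t = -17328 + √(3 + 58)*(2 - 94) = -17328 + √61*(-92) = -17328 - 92*√61 ≈ -18047.)
t + √(Y + (6001 - 1*(-3134))) = (-17328 - 92*√61) + √(-5111 + (6001 - 1*(-3134))) = (-17328 - 92*√61) + √(-5111 + (6001 + 3134)) = (-17328 - 92*√61) + √(-5111 + 9135) = (-17328 - 92*√61) + √4024 = (-17328 - 92*√61) + 2*√1006 = -17328 - 92*√61 + 2*√1006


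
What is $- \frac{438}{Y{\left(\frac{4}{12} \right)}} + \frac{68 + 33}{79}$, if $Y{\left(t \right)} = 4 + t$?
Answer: $- \frac{102493}{1027} \approx -99.798$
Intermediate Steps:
$- \frac{438}{Y{\left(\frac{4}{12} \right)}} + \frac{68 + 33}{79} = - \frac{438}{4 + \frac{4}{12}} + \frac{68 + 33}{79} = - \frac{438}{4 + 4 \cdot \frac{1}{12}} + 101 \cdot \frac{1}{79} = - \frac{438}{4 + \frac{1}{3}} + \frac{101}{79} = - \frac{438}{\frac{13}{3}} + \frac{101}{79} = \left(-438\right) \frac{3}{13} + \frac{101}{79} = - \frac{1314}{13} + \frac{101}{79} = - \frac{102493}{1027}$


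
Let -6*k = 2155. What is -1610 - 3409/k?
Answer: -3449096/2155 ≈ -1600.5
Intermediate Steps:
k = -2155/6 (k = -⅙*2155 = -2155/6 ≈ -359.17)
-1610 - 3409/k = -1610 - 3409/(-2155/6) = -1610 - 3409*(-6/2155) = -1610 + 20454/2155 = -3449096/2155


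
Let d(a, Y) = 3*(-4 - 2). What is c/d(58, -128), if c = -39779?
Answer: 39779/18 ≈ 2209.9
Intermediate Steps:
d(a, Y) = -18 (d(a, Y) = 3*(-6) = -18)
c/d(58, -128) = -39779/(-18) = -39779*(-1/18) = 39779/18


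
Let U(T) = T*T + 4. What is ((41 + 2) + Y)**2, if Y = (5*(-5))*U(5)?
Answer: 465124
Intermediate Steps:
U(T) = 4 + T**2 (U(T) = T**2 + 4 = 4 + T**2)
Y = -725 (Y = (5*(-5))*(4 + 5**2) = -25*(4 + 25) = -25*29 = -725)
((41 + 2) + Y)**2 = ((41 + 2) - 725)**2 = (43 - 725)**2 = (-682)**2 = 465124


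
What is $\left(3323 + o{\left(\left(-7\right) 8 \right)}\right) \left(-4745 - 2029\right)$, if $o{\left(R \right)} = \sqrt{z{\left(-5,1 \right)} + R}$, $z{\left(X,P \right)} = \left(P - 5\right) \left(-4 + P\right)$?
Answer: $-22510002 - 13548 i \sqrt{11} \approx -2.251 \cdot 10^{7} - 44934.0 i$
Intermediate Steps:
$z{\left(X,P \right)} = \left(-5 + P\right) \left(-4 + P\right)$
$o{\left(R \right)} = \sqrt{12 + R}$ ($o{\left(R \right)} = \sqrt{\left(20 + 1^{2} - 9\right) + R} = \sqrt{\left(20 + 1 - 9\right) + R} = \sqrt{12 + R}$)
$\left(3323 + o{\left(\left(-7\right) 8 \right)}\right) \left(-4745 - 2029\right) = \left(3323 + \sqrt{12 - 56}\right) \left(-4745 - 2029\right) = \left(3323 + \sqrt{12 - 56}\right) \left(-6774\right) = \left(3323 + \sqrt{-44}\right) \left(-6774\right) = \left(3323 + 2 i \sqrt{11}\right) \left(-6774\right) = -22510002 - 13548 i \sqrt{11}$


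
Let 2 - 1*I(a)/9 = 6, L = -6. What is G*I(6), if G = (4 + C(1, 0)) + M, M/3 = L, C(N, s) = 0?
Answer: 504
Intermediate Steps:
M = -18 (M = 3*(-6) = -18)
I(a) = -36 (I(a) = 18 - 9*6 = 18 - 54 = -36)
G = -14 (G = (4 + 0) - 18 = 4 - 18 = -14)
G*I(6) = -14*(-36) = 504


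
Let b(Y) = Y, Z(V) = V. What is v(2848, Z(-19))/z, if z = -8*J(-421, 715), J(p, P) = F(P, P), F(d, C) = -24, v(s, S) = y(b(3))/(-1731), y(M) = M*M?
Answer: -1/36928 ≈ -2.7080e-5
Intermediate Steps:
y(M) = M**2
v(s, S) = -3/577 (v(s, S) = 3**2/(-1731) = 9*(-1/1731) = -3/577)
J(p, P) = -24
z = 192 (z = -8*(-24) = 192)
v(2848, Z(-19))/z = -3/577/192 = -3/577*1/192 = -1/36928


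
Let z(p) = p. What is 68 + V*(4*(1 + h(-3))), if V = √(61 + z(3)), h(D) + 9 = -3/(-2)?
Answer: -140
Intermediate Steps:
h(D) = -15/2 (h(D) = -9 - 3/(-2) = -9 - 3*(-½) = -9 + 3/2 = -15/2)
V = 8 (V = √(61 + 3) = √64 = 8)
68 + V*(4*(1 + h(-3))) = 68 + 8*(4*(1 - 15/2)) = 68 + 8*(4*(-13/2)) = 68 + 8*(-26) = 68 - 208 = -140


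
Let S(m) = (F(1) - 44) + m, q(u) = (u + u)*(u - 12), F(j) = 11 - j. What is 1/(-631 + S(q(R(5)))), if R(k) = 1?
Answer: -1/687 ≈ -0.0014556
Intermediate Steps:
q(u) = 2*u*(-12 + u) (q(u) = (2*u)*(-12 + u) = 2*u*(-12 + u))
S(m) = -34 + m (S(m) = ((11 - 1*1) - 44) + m = ((11 - 1) - 44) + m = (10 - 44) + m = -34 + m)
1/(-631 + S(q(R(5)))) = 1/(-631 + (-34 + 2*1*(-12 + 1))) = 1/(-631 + (-34 + 2*1*(-11))) = 1/(-631 + (-34 - 22)) = 1/(-631 - 56) = 1/(-687) = -1/687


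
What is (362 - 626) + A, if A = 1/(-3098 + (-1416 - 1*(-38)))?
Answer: -1181665/4476 ≈ -264.00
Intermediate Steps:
A = -1/4476 (A = 1/(-3098 + (-1416 + 38)) = 1/(-3098 - 1378) = 1/(-4476) = -1/4476 ≈ -0.00022341)
(362 - 626) + A = (362 - 626) - 1/4476 = -264 - 1/4476 = -1181665/4476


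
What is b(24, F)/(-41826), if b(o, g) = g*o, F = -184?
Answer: 736/6971 ≈ 0.10558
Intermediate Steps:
b(24, F)/(-41826) = -184*24/(-41826) = -4416*(-1/41826) = 736/6971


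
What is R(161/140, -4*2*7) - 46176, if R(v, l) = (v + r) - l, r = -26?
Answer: -922897/20 ≈ -46145.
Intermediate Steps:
R(v, l) = -26 + v - l (R(v, l) = (v - 26) - l = (-26 + v) - l = -26 + v - l)
R(161/140, -4*2*7) - 46176 = (-26 + 161/140 - (-4*2)*7) - 46176 = (-26 + 161*(1/140) - (-8)*7) - 46176 = (-26 + 23/20 - 1*(-56)) - 46176 = (-26 + 23/20 + 56) - 46176 = 623/20 - 46176 = -922897/20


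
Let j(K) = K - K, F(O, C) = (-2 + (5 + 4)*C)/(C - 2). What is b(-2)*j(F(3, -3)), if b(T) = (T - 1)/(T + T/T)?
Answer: 0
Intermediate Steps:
F(O, C) = (-2 + 9*C)/(-2 + C)
b(T) = (-1 + T)/(1 + T) (b(T) = (-1 + T)/(T + 1) = (-1 + T)/(1 + T))
j(K) = 0
b(-2)*j(F(3, -3)) = ((-1 - 2)/(1 - 2))*0 = (-3/(-1))*0 = -1*(-3)*0 = 3*0 = 0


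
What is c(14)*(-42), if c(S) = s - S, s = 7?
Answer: 294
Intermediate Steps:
c(S) = 7 - S
c(14)*(-42) = (7 - 1*14)*(-42) = (7 - 14)*(-42) = -7*(-42) = 294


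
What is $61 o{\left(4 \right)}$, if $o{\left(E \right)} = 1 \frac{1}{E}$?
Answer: $\frac{61}{4} \approx 15.25$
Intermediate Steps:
$o{\left(E \right)} = \frac{1}{E}$
$61 o{\left(4 \right)} = \frac{61}{4}$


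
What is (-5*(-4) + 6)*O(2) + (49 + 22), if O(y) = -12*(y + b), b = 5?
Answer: -2113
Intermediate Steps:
O(y) = -60 - 12*y (O(y) = -12*(y + 5) = -12*(5 + y) = -60 - 12*y)
(-5*(-4) + 6)*O(2) + (49 + 22) = (-5*(-4) + 6)*(-60 - 12*2) + (49 + 22) = (20 + 6)*(-60 - 24) + 71 = 26*(-84) + 71 = -2184 + 71 = -2113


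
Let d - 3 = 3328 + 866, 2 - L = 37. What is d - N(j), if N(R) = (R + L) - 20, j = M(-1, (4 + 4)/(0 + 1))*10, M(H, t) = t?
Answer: 4172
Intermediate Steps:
L = -35 (L = 2 - 1*37 = 2 - 37 = -35)
d = 4197 (d = 3 + (3328 + 866) = 3 + 4194 = 4197)
j = 80 (j = ((4 + 4)/(0 + 1))*10 = (8/1)*10 = (8*1)*10 = 8*10 = 80)
N(R) = -55 + R (N(R) = (R - 35) - 20 = (-35 + R) - 20 = -55 + R)
d - N(j) = 4197 - (-55 + 80) = 4197 - 1*25 = 4197 - 25 = 4172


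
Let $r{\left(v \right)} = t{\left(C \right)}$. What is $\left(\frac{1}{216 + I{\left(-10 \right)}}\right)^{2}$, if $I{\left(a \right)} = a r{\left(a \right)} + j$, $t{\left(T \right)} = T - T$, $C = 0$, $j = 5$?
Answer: $\frac{1}{48841} \approx 2.0475 \cdot 10^{-5}$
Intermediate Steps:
$t{\left(T \right)} = 0$
$r{\left(v \right)} = 0$
$I{\left(a \right)} = 5$ ($I{\left(a \right)} = a 0 + 5 = 0 + 5 = 5$)
$\left(\frac{1}{216 + I{\left(-10 \right)}}\right)^{2} = \left(\frac{1}{216 + 5}\right)^{2} = \left(\frac{1}{221}\right)^{2} = \frac{1}{48841}$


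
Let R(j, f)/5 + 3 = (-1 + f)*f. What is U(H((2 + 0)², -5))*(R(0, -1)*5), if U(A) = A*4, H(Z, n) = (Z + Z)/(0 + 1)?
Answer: -800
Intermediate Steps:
R(j, f) = -15 + 5*f*(-1 + f) (R(j, f) = -15 + 5*((-1 + f)*f) = -15 + 5*(f*(-1 + f)) = -15 + 5*f*(-1 + f))
H(Z, n) = 2*Z (H(Z, n) = (2*Z)/1 = (2*Z)*1 = 2*Z)
U(A) = 4*A
U(H((2 + 0)², -5))*(R(0, -1)*5) = (4*(2*(2 + 0)²))*((-15 - 5*(-1) + 5*(-1)²)*5) = (4*(2*2²))*((-15 + 5 + 5*1)*5) = (4*(2*4))*((-15 + 5 + 5)*5) = (4*8)*(-5*5) = 32*(-25) = -800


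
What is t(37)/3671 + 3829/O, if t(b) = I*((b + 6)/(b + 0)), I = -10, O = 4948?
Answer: 517953943/672071996 ≈ 0.77068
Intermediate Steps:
t(b) = -10*(6 + b)/b (t(b) = -10*(b + 6)/(b + 0) = -10*(6 + b)/b)
t(37)/3671 + 3829/O = (-10 - 60/37)/3671 + 3829/4948 = (-10 - 60*1/37)*(1/3671) + 3829*(1/4948) = (-10 - 60/37)*(1/3671) + 3829/4948 = -430/37*1/3671 + 3829/4948 = -430/135827 + 3829/4948 = 517953943/672071996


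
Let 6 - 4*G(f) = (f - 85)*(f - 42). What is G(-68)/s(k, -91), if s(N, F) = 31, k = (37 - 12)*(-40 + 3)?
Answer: -4206/31 ≈ -135.68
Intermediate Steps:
k = -925 (k = 25*(-37) = -925)
G(f) = 3/2 - (-85 + f)*(-42 + f)/4 (G(f) = 3/2 - (f - 85)*(f - 42)/4 = 3/2 - (-85 + f)*(-42 + f)/4)
G(-68)/s(k, -91) = (-891 - ¼*(-68)² + (127/4)*(-68))/31 = (-891 - ¼*4624 - 2159)*(1/31) = (-891 - 1156 - 2159)*(1/31) = -4206*1/31 = -4206/31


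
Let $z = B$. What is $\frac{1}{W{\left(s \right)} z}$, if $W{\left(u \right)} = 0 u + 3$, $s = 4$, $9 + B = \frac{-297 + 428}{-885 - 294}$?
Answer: $- \frac{3}{82} \approx -0.036585$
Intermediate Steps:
$B = - \frac{82}{9}$ ($B = -9 + \frac{-297 + 428}{-885 - 294} = -9 + \frac{131}{-1179} = -9 + 131 \left(- \frac{1}{1179}\right) = -9 - \frac{1}{9} = - \frac{82}{9} \approx -9.1111$)
$z = - \frac{82}{9} \approx -9.1111$
$W{\left(u \right)} = 3$ ($W{\left(u \right)} = 0 + 3 = 3$)
$\frac{1}{W{\left(s \right)} z} = \frac{1}{3 \left(- \frac{82}{9}\right)} = \frac{1}{- \frac{82}{3}} = - \frac{3}{82}$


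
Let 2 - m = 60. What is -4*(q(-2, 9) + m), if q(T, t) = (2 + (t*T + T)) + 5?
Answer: 284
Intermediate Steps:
q(T, t) = 7 + T + T*t (q(T, t) = (2 + (T*t + T)) + 5 = (2 + (T + T*t)) + 5 = (2 + T + T*t) + 5 = 7 + T + T*t)
m = -58 (m = 2 - 1*60 = 2 - 60 = -58)
-4*(q(-2, 9) + m) = -4*((7 - 2 - 2*9) - 58) = -4*((7 - 2 - 18) - 58) = -4*(-13 - 58) = -4*(-71) = 284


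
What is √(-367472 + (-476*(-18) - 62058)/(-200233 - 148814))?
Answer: I*√4974499388850402/116349 ≈ 606.19*I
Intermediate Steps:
√(-367472 + (-476*(-18) - 62058)/(-200233 - 148814)) = √(-367472 + (8568 - 62058)/(-349047)) = √(-367472 - 53490*(-1/349047)) = √(-367472 + 17830/116349) = √(-42754981898/116349) = I*√4974499388850402/116349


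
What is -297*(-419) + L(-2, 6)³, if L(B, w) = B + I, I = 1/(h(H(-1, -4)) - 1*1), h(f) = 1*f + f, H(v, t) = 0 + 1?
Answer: 124442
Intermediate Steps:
H(v, t) = 1
h(f) = 2*f (h(f) = f + f = 2*f)
I = 1 (I = 1/(2*1 - 1*1) = 1/(2 - 1) = 1/1 = 1)
L(B, w) = 1 + B (L(B, w) = B + 1 = 1 + B)
-297*(-419) + L(-2, 6)³ = -297*(-419) + (1 - 2)³ = 124443 + (-1)³ = 124443 - 1 = 124442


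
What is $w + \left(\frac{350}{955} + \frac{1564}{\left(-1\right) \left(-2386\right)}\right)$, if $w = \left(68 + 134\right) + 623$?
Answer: $\frac{188219847}{227863} \approx 826.02$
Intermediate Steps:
$w = 825$ ($w = 202 + 623 = 825$)
$w + \left(\frac{350}{955} + \frac{1564}{\left(-1\right) \left(-2386\right)}\right) = 825 + \left(\frac{350}{955} + \frac{1564}{\left(-1\right) \left(-2386\right)}\right) = 825 + \left(350 \cdot \frac{1}{955} + \frac{1564}{2386}\right) = 825 + \left(\frac{70}{191} + 1564 \cdot \frac{1}{2386}\right) = 825 + \left(\frac{70}{191} + \frac{782}{1193}\right) = 825 + \frac{232872}{227863} = \frac{188219847}{227863}$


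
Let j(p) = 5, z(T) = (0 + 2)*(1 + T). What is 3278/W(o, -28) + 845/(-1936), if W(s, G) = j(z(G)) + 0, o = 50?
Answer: 6341983/9680 ≈ 655.16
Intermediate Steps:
z(T) = 2 + 2*T (z(T) = 2*(1 + T) = 2 + 2*T)
W(s, G) = 5 (W(s, G) = 5 + 0 = 5)
3278/W(o, -28) + 845/(-1936) = 3278/5 + 845/(-1936) = 3278*(⅕) + 845*(-1/1936) = 3278/5 - 845/1936 = 6341983/9680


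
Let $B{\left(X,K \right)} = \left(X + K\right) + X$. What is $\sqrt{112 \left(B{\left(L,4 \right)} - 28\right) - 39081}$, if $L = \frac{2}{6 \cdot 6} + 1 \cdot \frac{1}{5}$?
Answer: $\frac{i \sqrt{9385145}}{15} \approx 204.23 i$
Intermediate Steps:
$L = \frac{23}{90}$ ($L = \frac{2}{36} + 1 \cdot \frac{1}{5} = 2 \cdot \frac{1}{36} + \frac{1}{5} = \frac{1}{18} + \frac{1}{5} = \frac{23}{90} \approx 0.25556$)
$B{\left(X,K \right)} = K + 2 X$ ($B{\left(X,K \right)} = \left(K + X\right) + X = K + 2 X$)
$\sqrt{112 \left(B{\left(L,4 \right)} - 28\right) - 39081} = \sqrt{112 \left(\left(4 + 2 \cdot \frac{23}{90}\right) - 28\right) - 39081} = \sqrt{112 \left(\left(4 + \frac{23}{45}\right) - 28\right) - 39081} = \sqrt{112 \left(\frac{203}{45} - 28\right) - 39081} = \sqrt{112 \left(- \frac{1057}{45}\right) - 39081} = \sqrt{- \frac{118384}{45} - 39081} = \sqrt{- \frac{1877029}{45}} = \frac{i \sqrt{9385145}}{15}$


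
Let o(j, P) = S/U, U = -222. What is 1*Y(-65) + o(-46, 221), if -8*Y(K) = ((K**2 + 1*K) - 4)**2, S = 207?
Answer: -159769177/74 ≈ -2.1590e+6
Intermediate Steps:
o(j, P) = -69/74 (o(j, P) = 207/(-222) = 207*(-1/222) = -69/74)
Y(K) = -(-4 + K + K**2)**2/8 (Y(K) = -((K**2 + 1*K) - 4)**2/8 = -((K**2 + K) - 4)**2/8 = -((K + K**2) - 4)**2/8 = -(-4 + K + K**2)**2/8)
1*Y(-65) + o(-46, 221) = 1*(-(-4 - 65 + (-65)**2)**2/8) - 69/74 = 1*(-(-4 - 65 + 4225)**2/8) - 69/74 = 1*(-1/8*4156**2) - 69/74 = 1*(-1/8*17272336) - 69/74 = 1*(-2159042) - 69/74 = -2159042 - 69/74 = -159769177/74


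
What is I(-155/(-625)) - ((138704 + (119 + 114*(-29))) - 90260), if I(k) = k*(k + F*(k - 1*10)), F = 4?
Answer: -141458164/3125 ≈ -45267.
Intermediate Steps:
I(k) = k*(-40 + 5*k) (I(k) = k*(k + 4*(k - 1*10)) = k*(k + 4*(k - 10)) = k*(k + 4*(-10 + k)) = k*(k + (-40 + 4*k)) = k*(-40 + 5*k))
I(-155/(-625)) - ((138704 + (119 + 114*(-29))) - 90260) = 5*(-155/(-625))*(-8 - 155/(-625)) - ((138704 + (119 + 114*(-29))) - 90260) = 5*(-155*(-1/625))*(-8 - 155*(-1/625)) - ((138704 + (119 - 3306)) - 90260) = 5*(31/125)*(-8 + 31/125) - ((138704 - 3187) - 90260) = 5*(31/125)*(-969/125) - (135517 - 90260) = -30039/3125 - 1*45257 = -30039/3125 - 45257 = -141458164/3125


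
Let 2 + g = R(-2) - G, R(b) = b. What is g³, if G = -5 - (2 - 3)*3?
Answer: -8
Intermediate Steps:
G = -2 (G = -5 - (-1)*3 = -5 - 1*(-3) = -5 + 3 = -2)
g = -2 (g = -2 + (-2 - 1*(-2)) = -2 + (-2 + 2) = -2 + 0 = -2)
g³ = (-2)³ = -8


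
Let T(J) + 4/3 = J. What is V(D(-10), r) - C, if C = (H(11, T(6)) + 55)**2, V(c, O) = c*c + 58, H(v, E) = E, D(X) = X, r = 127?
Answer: -30619/9 ≈ -3402.1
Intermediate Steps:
T(J) = -4/3 + J
V(c, O) = 58 + c**2 (V(c, O) = c**2 + 58 = 58 + c**2)
C = 32041/9 (C = ((-4/3 + 6) + 55)**2 = (14/3 + 55)**2 = (179/3)**2 = 32041/9 ≈ 3560.1)
V(D(-10), r) - C = (58 + (-10)**2) - 1*32041/9 = (58 + 100) - 32041/9 = 158 - 32041/9 = -30619/9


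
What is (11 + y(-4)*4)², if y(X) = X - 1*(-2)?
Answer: 9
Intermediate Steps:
y(X) = 2 + X (y(X) = X + 2 = 2 + X)
(11 + y(-4)*4)² = (11 + (2 - 4)*4)² = (11 - 2*4)² = (11 - 8)² = 3² = 9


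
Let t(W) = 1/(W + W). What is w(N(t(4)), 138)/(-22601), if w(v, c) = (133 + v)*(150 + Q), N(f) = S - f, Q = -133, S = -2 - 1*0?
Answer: -17799/180808 ≈ -0.098441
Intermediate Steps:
S = -2 (S = -2 + 0 = -2)
t(W) = 1/(2*W)
N(f) = -2 - f
w(v, c) = 2261 + 17*v (w(v, c) = (133 + v)*(150 - 133) = (133 + v)*17 = 2261 + 17*v)
w(N(t(4)), 138)/(-22601) = (2261 + 17*(-2 - 1/(2*4)))/(-22601) = (2261 + 17*(-2 - 1/(2*4)))*(-1/22601) = (2261 + 17*(-2 - 1*⅛))*(-1/22601) = (2261 + 17*(-2 - ⅛))*(-1/22601) = (2261 + 17*(-17/8))*(-1/22601) = (2261 - 289/8)*(-1/22601) = (17799/8)*(-1/22601) = -17799/180808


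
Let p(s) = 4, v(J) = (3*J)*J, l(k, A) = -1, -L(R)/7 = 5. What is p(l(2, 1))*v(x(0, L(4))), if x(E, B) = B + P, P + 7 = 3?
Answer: 18252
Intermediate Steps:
P = -4 (P = -7 + 3 = -4)
L(R) = -35 (L(R) = -7*5 = -35)
x(E, B) = -4 + B (x(E, B) = B - 4 = -4 + B)
v(J) = 3*J**2
p(l(2, 1))*v(x(0, L(4))) = 4*(3*(-4 - 35)**2) = 4*(3*(-39)**2) = 4*(3*1521) = 4*4563 = 18252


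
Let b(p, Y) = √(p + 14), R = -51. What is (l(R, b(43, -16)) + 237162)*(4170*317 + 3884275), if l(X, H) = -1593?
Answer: 1226411082885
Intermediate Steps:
b(p, Y) = √(14 + p)
(l(R, b(43, -16)) + 237162)*(4170*317 + 3884275) = (-1593 + 237162)*(4170*317 + 3884275) = 235569*(1321890 + 3884275) = 235569*5206165 = 1226411082885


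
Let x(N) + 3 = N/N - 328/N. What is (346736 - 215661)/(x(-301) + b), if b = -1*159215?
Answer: -39453575/47923989 ≈ -0.82325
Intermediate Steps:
x(N) = -2 - 328/N (x(N) = -3 + (N/N - 328/N) = -3 + (1 - 328/N) = -2 - 328/N)
b = -159215
(346736 - 215661)/(x(-301) + b) = (346736 - 215661)/((-2 - 328/(-301)) - 159215) = 131075/((-2 - 328*(-1/301)) - 159215) = 131075/((-2 + 328/301) - 159215) = 131075/(-274/301 - 159215) = 131075/(-47923989/301) = 131075*(-301/47923989) = -39453575/47923989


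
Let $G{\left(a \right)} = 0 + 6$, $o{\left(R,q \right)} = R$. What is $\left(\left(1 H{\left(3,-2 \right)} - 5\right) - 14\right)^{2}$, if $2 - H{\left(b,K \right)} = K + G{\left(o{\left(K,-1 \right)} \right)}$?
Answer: $441$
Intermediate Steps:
$G{\left(a \right)} = 6$
$H{\left(b,K \right)} = -4 - K$ ($H{\left(b,K \right)} = 2 - \left(K + 6\right) = 2 - \left(6 + K\right) = -4 - K$)
$\left(\left(1 H{\left(3,-2 \right)} - 5\right) - 14\right)^{2} = \left(\left(1 \left(-4 - -2\right) - 5\right) - 14\right)^{2} = \left(\left(1 \left(-4 + 2\right) - 5\right) - 14\right)^{2} = \left(\left(1 \left(-2\right) - 5\right) - 14\right)^{2} = \left(\left(-2 - 5\right) - 14\right)^{2} = \left(-7 - 14\right)^{2} = \left(-21\right)^{2} = 441$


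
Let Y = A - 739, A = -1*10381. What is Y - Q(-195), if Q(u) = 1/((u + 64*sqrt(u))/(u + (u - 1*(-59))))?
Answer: -47716251/4291 - 21184*I*sqrt(195)/836745 ≈ -11120.0 - 0.35353*I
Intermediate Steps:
A = -10381
Y = -11120 (Y = -10381 - 739 = -11120)
Q(u) = (59 + 2*u)/(u + 64*sqrt(u)) (Q(u) = 1/((u + 64*sqrt(u))/(u + (u + 59))) = 1/((u + 64*sqrt(u))/(u + (59 + u))) = 1/((u + 64*sqrt(u))/(59 + 2*u)) = (59 + 2*u)/(u + 64*sqrt(u)))
Y - Q(-195) = -11120 - (59 + 2*(-195))/(-195 + 64*sqrt(-195)) = -11120 - (59 - 390)/(-195 + 64*(I*sqrt(195))) = -11120 - (-331)/(-195 + 64*I*sqrt(195)) = -11120 + 331/(-195 + 64*I*sqrt(195))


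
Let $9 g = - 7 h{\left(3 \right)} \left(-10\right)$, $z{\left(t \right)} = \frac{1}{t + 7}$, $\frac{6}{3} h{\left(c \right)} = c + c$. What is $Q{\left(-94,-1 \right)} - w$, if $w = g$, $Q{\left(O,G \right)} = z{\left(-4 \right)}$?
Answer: $-23$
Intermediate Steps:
$h{\left(c \right)} = c$ ($h{\left(c \right)} = \frac{c + c}{2} = \frac{2 c}{2} = c$)
$z{\left(t \right)} = \frac{1}{7 + t}$
$Q{\left(O,G \right)} = \frac{1}{3}$ ($Q{\left(O,G \right)} = \frac{1}{7 - 4} = \frac{1}{3}$)
$g = \frac{70}{3}$ ($g = \frac{\left(-7\right) 3 \left(-10\right)}{9} = \frac{\left(-21\right) \left(-10\right)}{9} = \frac{1}{9} \cdot 210 = \frac{70}{3} \approx 23.333$)
$w = \frac{70}{3} \approx 23.333$
$Q{\left(-94,-1 \right)} - w = \frac{1}{3} - \frac{70}{3} = -23$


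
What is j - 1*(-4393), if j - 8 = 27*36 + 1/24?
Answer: 128953/24 ≈ 5373.0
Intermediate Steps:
j = 23521/24 (j = 8 + (27*36 + 1/24) = 8 + (972 + 1/24) = 8 + 23329/24 = 23521/24 ≈ 980.04)
j - 1*(-4393) = 23521/24 - 1*(-4393) = 23521/24 + 4393 = 128953/24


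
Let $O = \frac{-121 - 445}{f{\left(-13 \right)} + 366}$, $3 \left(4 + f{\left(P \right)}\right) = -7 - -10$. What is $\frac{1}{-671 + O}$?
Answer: $- \frac{363}{244139} \approx -0.0014869$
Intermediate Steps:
$f{\left(P \right)} = -3$ ($f{\left(P \right)} = -4 + \frac{-7 - -10}{3} = -4 + \frac{-7 + 10}{3} = -4 + \frac{1}{3} \cdot 3 = -4 + 1 = -3$)
$O = - \frac{566}{363}$ ($O = \frac{-121 - 445}{-3 + 366} = - \frac{566}{363} \approx -1.5592$)
$\frac{1}{-671 + O} = \frac{1}{-671 - \frac{566}{363}} = \frac{1}{- \frac{244139}{363}} = - \frac{363}{244139}$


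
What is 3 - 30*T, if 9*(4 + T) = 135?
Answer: -327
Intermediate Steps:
T = 11 (T = -4 + (1/9)*135 = -4 + 15 = 11)
3 - 30*T = 3 - 30*11 = 3 - 330 = -327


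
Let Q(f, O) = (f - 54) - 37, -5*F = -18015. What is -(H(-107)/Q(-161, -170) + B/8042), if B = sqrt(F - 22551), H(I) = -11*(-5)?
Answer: 55/252 - I*sqrt(4737)/4021 ≈ 0.21825 - 0.017117*I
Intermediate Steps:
H(I) = 55
F = 3603 (F = -1/5*(-18015) = 3603)
Q(f, O) = -91 + f (Q(f, O) = (-54 + f) - 37 = -91 + f)
B = 2*I*sqrt(4737) (B = sqrt(3603 - 22551) = sqrt(-18948) = 2*I*sqrt(4737) ≈ 137.65*I)
-(H(-107)/Q(-161, -170) + B/8042) = -(55/(-91 - 161) + (2*I*sqrt(4737))/8042) = -(55/(-252) + (2*I*sqrt(4737))*(1/8042)) = -(55*(-1/252) + I*sqrt(4737)/4021) = -(-55/252 + I*sqrt(4737)/4021) = 55/252 - I*sqrt(4737)/4021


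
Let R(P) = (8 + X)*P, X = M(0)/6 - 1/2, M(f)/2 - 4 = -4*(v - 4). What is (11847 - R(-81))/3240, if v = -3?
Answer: 8879/2160 ≈ 4.1106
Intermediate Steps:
M(f) = 64 (M(f) = 8 + 2*(-4*(-3 - 4)) = 8 + 2*(-4*(-7)) = 8 + 2*28 = 8 + 56 = 64)
X = 61/6 (X = 64/6 - 1/2 = 64*(⅙) - 1*½ = 32/3 - ½ = 61/6 ≈ 10.167)
R(P) = 109*P/6 (R(P) = (8 + 61/6)*P = 109*P/6)
(11847 - R(-81))/3240 = (11847 - 109*(-81)/6)/3240 = (11847 - 1*(-2943/2))*(1/3240) = (11847 + 2943/2)*(1/3240) = (26637/2)*(1/3240) = 8879/2160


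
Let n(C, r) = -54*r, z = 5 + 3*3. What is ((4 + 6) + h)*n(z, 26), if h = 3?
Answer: -18252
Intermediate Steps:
z = 14 (z = 5 + 9 = 14)
((4 + 6) + h)*n(z, 26) = ((4 + 6) + 3)*(-54*26) = (10 + 3)*(-1404) = 13*(-1404) = -18252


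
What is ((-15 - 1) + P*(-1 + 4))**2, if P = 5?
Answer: 1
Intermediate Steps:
((-15 - 1) + P*(-1 + 4))**2 = ((-15 - 1) + 5*(-1 + 4))**2 = (-16 + 5*3)**2 = (-16 + 15)**2 = (-1)**2 = 1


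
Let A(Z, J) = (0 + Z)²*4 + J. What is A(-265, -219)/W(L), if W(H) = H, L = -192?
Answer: -280681/192 ≈ -1461.9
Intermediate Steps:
A(Z, J) = J + 4*Z² (A(Z, J) = Z²*4 + J = 4*Z² + J = J + 4*Z²)
A(-265, -219)/W(L) = (-219 + 4*(-265)²)/(-192) = (-219 + 4*70225)*(-1/192) = (-219 + 280900)*(-1/192) = 280681*(-1/192) = -280681/192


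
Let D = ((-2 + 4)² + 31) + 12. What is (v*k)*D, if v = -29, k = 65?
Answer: -88595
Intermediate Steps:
D = 47 (D = (2² + 31) + 12 = (4 + 31) + 12 = 35 + 12 = 47)
(v*k)*D = -29*65*47 = -1885*47 = -88595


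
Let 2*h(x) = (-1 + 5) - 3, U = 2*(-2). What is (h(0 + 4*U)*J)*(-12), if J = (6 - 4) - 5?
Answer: 18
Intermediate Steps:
U = -4
h(x) = ½ (h(x) = ((-1 + 5) - 3)/2 = (4 - 3)/2 = (½)*1 = ½)
J = -3 (J = 2 - 5 = -3)
(h(0 + 4*U)*J)*(-12) = ((½)*(-3))*(-12) = -3/2*(-12) = 18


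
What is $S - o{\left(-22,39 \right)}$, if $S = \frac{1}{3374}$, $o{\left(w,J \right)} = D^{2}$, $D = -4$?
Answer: $- \frac{53983}{3374} \approx -16.0$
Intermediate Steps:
$o{\left(w,J \right)} = 16$ ($o{\left(w,J \right)} = \left(-4\right)^{2} = 16$)
$S = \frac{1}{3374} \approx 0.00029638$
$S - o{\left(-22,39 \right)} = \frac{1}{3374} - 16 = - \frac{53983}{3374}$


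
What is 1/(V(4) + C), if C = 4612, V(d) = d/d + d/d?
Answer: 1/4614 ≈ 0.00021673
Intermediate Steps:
V(d) = 2 (V(d) = 1 + 1 = 2)
1/(V(4) + C) = 1/(2 + 4612) = 1/4614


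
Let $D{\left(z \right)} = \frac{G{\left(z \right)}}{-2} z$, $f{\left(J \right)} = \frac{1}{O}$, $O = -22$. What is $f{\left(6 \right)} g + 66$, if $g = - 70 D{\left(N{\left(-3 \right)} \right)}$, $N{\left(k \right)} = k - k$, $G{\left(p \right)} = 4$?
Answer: $66$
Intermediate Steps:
$N{\left(k \right)} = 0$
$f{\left(J \right)} = - \frac{1}{22}$ ($f{\left(J \right)} = \frac{1}{-22} = - \frac{1}{22}$)
$D{\left(z \right)} = - 2 z$ ($D{\left(z \right)} = \frac{4}{-2} z = 4 \left(- \frac{1}{2}\right) z = - 2 z$)
$g = 0$ ($g = - 70 \left(\left(-2\right) 0\right) = \left(-70\right) 0 = 0$)
$f{\left(6 \right)} g + 66 = \left(- \frac{1}{22}\right) 0 + 66 = 0 + 66 = 66$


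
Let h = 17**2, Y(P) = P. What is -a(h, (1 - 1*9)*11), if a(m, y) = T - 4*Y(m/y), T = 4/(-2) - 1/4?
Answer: -479/44 ≈ -10.886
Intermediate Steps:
T = -9/4 (T = 4*(-1/2) - 1*1/4 = -2 - 1/4 = -9/4 ≈ -2.2500)
h = 289
a(m, y) = -9/4 - 4*m/y
-a(h, (1 - 1*9)*11) = -(-9/4 - 4*289/(1 - 1*9)*11) = -(-9/4 - 4*289/(1 - 9)*11) = -(-9/4 - 4*289/(-8*11)) = -(-9/4 - 4*289/(-88)) = -(-9/4 - 4*289*(-1/88)) = -(-9/4 + 289/22) = -1*479/44 = -479/44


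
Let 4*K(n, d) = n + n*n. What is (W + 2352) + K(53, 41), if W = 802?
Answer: 7739/2 ≈ 3869.5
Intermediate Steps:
K(n, d) = n/4 + n**2/4 (K(n, d) = (n + n*n)/4 = (n + n**2)/4 = n/4 + n**2/4)
(W + 2352) + K(53, 41) = (802 + 2352) + (1/4)*53*(1 + 53) = 3154 + (1/4)*53*54 = 3154 + 1431/2 = 7739/2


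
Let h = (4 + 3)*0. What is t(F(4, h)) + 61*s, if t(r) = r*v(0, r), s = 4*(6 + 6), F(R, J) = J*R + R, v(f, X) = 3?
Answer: 2940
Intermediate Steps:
h = 0 (h = 7*0 = 0)
F(R, J) = R + J*R
s = 48 (s = 4*12 = 48)
t(r) = 3*r (t(r) = r*3 = 3*r)
t(F(4, h)) + 61*s = 3*(4*(1 + 0)) + 61*48 = 3*(4*1) + 2928 = 3*4 + 2928 = 12 + 2928 = 2940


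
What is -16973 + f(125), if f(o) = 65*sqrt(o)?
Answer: -16973 + 325*sqrt(5) ≈ -16246.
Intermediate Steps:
-16973 + f(125) = -16973 + 65*sqrt(125) = -16973 + 65*(5*sqrt(5)) = -16973 + 325*sqrt(5)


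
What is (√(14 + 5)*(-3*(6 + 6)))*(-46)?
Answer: 1656*√19 ≈ 7218.3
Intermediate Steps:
(√(14 + 5)*(-3*(6 + 6)))*(-46) = (√19*(-3*12))*(-46) = (√19*(-36))*(-46) = -36*√19*(-46) = 1656*√19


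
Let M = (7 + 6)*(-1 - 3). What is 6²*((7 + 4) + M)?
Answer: -1476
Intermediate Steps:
M = -52 (M = 13*(-4) = -52)
6²*((7 + 4) + M) = 6²*((7 + 4) - 52) = 36*(11 - 52) = 36*(-41) = -1476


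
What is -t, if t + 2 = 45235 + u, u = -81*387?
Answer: -13886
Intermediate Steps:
u = -31347
t = 13886 (t = -2 + (45235 - 31347) = -2 + 13888 = 13886)
-t = -1*13886 = -13886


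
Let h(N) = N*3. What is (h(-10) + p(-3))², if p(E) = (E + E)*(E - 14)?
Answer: 5184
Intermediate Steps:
p(E) = 2*E*(-14 + E) (p(E) = (2*E)*(-14 + E) = 2*E*(-14 + E))
h(N) = 3*N
(h(-10) + p(-3))² = (3*(-10) + 2*(-3)*(-14 - 3))² = (-30 + 2*(-3)*(-17))² = (-30 + 102)² = 72² = 5184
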